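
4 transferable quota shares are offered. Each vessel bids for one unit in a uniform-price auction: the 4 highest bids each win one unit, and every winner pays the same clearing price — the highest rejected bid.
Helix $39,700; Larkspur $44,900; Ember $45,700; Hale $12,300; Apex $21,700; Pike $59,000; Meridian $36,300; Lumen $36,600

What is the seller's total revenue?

Bids ranked high→low: 59,000 (Pike), 45,700 (Ember), 44,900 (Larkspur), 39,700 (Helix), 36,600 (Lumen), 36,300 (Meridian), …
Top 4: Pike, Ember, Larkspur, Helix.
First losing bid is Lumen's $36,600, which sets the uniform price.
Total revenue = 4 × $36,600 = $146,400.

Total revenue: $146,400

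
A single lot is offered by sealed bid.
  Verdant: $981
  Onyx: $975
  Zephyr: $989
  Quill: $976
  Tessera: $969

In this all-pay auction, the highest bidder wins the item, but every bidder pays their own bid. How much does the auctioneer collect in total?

Total revenue: $4,890

Bids in order: 989 (Zephyr) > 981 (Verdant) > 976 (Quill) > 975 (Onyx) > 969 (Tessera)
Every bidder forfeits their bid regardless of winning.
Revenue = 981 + 975 + 989 + 976 + 969 = $4,890.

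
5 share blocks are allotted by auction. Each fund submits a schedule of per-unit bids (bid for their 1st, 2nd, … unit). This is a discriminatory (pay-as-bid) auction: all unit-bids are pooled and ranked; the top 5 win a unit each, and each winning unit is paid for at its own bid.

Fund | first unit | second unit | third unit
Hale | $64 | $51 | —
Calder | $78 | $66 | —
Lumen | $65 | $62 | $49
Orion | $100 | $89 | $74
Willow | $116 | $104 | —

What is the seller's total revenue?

Total revenue: $487

Merging the schedules and taking the best 5: 116 (Willow-1), 104 (Willow-2), 100 (Orion-1), 89 (Orion-2), 78 (Calder-1)
Next rejected bid: $74 (not a price — pay-as-bid).
Each winning unit pays its own bid.
Revenue = 116 + 104 + 100 + 89 + 78 = $487.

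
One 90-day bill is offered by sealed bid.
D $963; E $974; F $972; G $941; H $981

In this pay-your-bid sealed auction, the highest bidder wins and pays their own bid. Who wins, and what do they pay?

H pays $981

Rule: the highest bidder wins and pays their own bid.
Bids ranked: 981 (H) > 974 (E) > 972 (F) > 963 (D) > 941 (G)
H is highest → pays own bid, $981.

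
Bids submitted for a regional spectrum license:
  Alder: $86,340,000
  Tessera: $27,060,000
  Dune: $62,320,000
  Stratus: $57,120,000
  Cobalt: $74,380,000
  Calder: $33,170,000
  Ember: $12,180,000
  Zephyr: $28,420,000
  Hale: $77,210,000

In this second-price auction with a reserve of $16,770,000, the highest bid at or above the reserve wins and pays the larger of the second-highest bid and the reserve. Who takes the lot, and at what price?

Bids ranked: 86,340,000 (Alder) > 77,210,000 (Hale) > 74,380,000 (Cobalt) > 62,320,000 (Dune) > 57,120,000 (Stratus) > 33,170,000 (Calder) > …
Alder has the top bid at or above the reserve ($86,340,000).
max(second-highest $77,210,000, reserve $16,770,000) = $77,210,000; the reserve does not bind.

Alder pays $77,210,000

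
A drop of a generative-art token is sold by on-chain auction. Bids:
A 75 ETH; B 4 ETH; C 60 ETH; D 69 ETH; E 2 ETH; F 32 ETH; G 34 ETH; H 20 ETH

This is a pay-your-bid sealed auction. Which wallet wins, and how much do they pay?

A pays 75 ETH

Sorting bids: 75 (A) > 69 (D) > 60 (C) > 34 (G) > 32 (F) > 20 (H) > …
A is highest → pays own bid, 75 ETH.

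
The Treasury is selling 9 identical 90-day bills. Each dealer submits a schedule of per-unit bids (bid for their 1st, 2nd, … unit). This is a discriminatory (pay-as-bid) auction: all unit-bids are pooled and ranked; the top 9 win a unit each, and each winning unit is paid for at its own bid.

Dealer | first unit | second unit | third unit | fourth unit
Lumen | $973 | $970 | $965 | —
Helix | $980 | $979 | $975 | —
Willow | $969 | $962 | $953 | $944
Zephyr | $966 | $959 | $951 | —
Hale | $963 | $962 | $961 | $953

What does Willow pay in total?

Willow pays $969

Pooled unit-bids ranked (top 9): 980 (Helix-1), 979 (Helix-2), 975 (Helix-3), 973 (Lumen-1), 970 (Lumen-2), 969 (Willow-1), 966 (Zephyr-1), 965 (Lumen-3), 963 (Hale-1)
Next rejected bid: $962 (not a price — pay-as-bid).
Willow's winning unit-bids: 969 = $969.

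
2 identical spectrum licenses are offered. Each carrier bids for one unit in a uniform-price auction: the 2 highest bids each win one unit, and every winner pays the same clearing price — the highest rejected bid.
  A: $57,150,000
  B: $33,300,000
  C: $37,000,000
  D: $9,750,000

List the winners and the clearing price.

Ordering the bids: 57,150,000 (A), 37,000,000 (C), 33,300,000 (B), 9,750,000 (D)
Top 2: A, C.
Highest unsuccessful bid: $33,300,000 → clearing price.

A, C; each pays $33,300,000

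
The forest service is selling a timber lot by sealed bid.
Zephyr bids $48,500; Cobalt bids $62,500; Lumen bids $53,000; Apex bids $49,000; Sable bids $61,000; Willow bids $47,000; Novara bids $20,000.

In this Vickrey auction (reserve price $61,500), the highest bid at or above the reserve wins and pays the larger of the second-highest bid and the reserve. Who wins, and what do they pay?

Cobalt pays $61,500

Sorting bids: 62,500 (Cobalt) > 61,000 (Sable) > 53,000 (Lumen) > 49,000 (Apex) > 48,500 (Zephyr) > 47,000 (Willow) > …
Highest eligible bid: Cobalt at $62,500.
Second-highest bid $61,000 is below the reserve $61,500, so the reserve binds → payment $61,500.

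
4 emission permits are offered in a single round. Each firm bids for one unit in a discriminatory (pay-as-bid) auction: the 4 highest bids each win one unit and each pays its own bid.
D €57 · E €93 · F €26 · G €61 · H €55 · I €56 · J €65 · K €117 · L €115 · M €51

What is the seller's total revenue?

Total revenue: €390

Sorting: 117 (K), 115 (L), 93 (E), 65 (J), 61 (G), 57 (D), …
The 4 highest are K, L, E, J.
Total revenue = 117 + 115 + 93 + 65 = €390.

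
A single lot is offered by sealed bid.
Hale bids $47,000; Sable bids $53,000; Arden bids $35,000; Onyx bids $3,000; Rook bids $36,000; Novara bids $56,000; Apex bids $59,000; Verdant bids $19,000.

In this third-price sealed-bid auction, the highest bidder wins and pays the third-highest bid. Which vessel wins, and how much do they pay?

Third-price sealed-bid auction: the highest bidder wins and pays the third-highest bid.
Bids ranked: 59,000 (Apex) > 56,000 (Novara) > 53,000 (Sable) > 47,000 (Hale) > 36,000 (Rook) > 35,000 (Arden) > …
Apex is highest; pays the third-highest bid, $53,000.

Apex pays $53,000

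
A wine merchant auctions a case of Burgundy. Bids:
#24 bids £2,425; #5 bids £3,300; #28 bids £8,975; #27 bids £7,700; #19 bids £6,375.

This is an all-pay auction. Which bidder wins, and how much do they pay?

Bids in order: 8,975 (#28) > 7,700 (#27) > 6,375 (#19) > 3,300 (#5) > 2,425 (#24)
#28 wins with the top bid; all bids are sunk regardless.

#28 pays £8,975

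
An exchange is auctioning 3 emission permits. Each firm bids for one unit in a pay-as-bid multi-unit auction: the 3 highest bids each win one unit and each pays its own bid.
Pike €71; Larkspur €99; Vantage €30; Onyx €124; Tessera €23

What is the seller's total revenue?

Ordering the bids: 124 (Onyx), 99 (Larkspur), 71 (Pike), 30 (Vantage), 23 (Tessera)
Winners (3 units): Onyx, Larkspur, Pike.
Total revenue = 124 + 99 + 71 = €294.

Total revenue: €294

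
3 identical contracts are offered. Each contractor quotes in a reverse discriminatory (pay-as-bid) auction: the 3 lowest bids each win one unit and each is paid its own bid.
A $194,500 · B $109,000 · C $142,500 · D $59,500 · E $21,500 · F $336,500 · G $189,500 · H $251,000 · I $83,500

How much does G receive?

G is paid $0

Sorting: 21,500 (E), 59,500 (D), 83,500 (I), 109,000 (B), 142,500 (C), …
Lowest 3: E, D, I.
G does not win → $0.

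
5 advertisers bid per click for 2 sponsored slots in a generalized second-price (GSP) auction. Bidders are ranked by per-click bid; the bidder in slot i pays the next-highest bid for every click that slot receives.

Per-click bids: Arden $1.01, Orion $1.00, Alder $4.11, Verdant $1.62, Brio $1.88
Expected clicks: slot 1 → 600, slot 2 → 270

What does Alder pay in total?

Sorting advertisers: $4.11 (Alder) > $1.88 (Brio) > $1.62 (Verdant) > …
Alder holds slot 1 → pays next bid $1.88 × 600 clicks = $1128.00.

Alder pays $1128.00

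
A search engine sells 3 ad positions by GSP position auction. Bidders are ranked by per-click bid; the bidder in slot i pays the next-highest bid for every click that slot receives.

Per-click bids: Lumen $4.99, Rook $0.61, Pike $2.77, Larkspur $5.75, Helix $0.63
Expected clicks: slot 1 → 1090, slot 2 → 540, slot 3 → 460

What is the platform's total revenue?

Sorting advertisers: $5.75 (Larkspur) > $4.99 (Lumen) > $2.77 (Pike) > $0.63 (Helix) > …
Slot 1: Larkspur pays $4.99 × 1090 = $5439.10
Slot 2: Lumen pays $2.77 × 540 = $1495.80
Slot 3: Pike pays $0.63 × 460 = $289.80
Total = $7224.70

Total revenue: $7224.70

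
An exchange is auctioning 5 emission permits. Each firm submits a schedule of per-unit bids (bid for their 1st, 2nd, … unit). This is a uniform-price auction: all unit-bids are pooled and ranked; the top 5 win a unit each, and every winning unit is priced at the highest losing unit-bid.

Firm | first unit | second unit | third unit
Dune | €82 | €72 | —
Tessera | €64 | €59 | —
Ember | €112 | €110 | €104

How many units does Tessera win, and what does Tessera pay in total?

Tessera: 0 units, pays €0

Pooled unit-bids ranked (top 5): 112 (Ember-1), 110 (Ember-2), 104 (Ember-3), 82 (Dune-1), 72 (Dune-2)
Highest rejected unit-bid = €64.
Tessera wins 0 unit(s) at €64 each.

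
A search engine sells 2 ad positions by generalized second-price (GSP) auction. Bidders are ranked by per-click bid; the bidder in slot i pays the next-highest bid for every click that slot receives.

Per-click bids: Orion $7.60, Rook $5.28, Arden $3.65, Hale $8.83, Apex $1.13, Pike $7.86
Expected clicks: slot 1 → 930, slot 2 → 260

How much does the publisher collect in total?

Ranked by bid: $8.83 (Hale) > $7.86 (Pike) > $7.60 (Orion) > …
Slot 1: Hale pays $7.86 × 930 = $7309.80
Slot 2: Pike pays $7.60 × 260 = $1976.00
Total = $9285.80

Total revenue: $9285.80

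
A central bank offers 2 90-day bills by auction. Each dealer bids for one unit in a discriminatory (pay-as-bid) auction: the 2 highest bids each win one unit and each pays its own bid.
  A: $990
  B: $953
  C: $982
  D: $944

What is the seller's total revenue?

Ordering the bids: 990 (A), 982 (C), 953 (B), 944 (D)
Top 2: A, C.
Total revenue = 990 + 982 = $1,972.

Total revenue: $1,972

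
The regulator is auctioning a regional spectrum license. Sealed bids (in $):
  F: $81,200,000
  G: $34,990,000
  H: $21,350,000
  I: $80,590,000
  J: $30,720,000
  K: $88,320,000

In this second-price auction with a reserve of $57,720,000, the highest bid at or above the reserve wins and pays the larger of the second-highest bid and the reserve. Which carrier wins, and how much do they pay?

Sorting bids: 88,320,000 (K) > 81,200,000 (F) > 80,590,000 (I) > 34,990,000 (G) > 30,720,000 (J) > 21,350,000 (H)
K has the top bid at or above the reserve ($88,320,000).
Second-highest bid $81,200,000 exceeds the reserve $57,720,000 → payment $81,200,000.

K pays $81,200,000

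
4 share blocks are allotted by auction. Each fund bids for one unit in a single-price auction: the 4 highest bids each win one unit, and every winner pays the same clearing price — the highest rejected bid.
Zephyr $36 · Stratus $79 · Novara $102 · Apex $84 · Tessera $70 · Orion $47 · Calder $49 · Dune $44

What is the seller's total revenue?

Total revenue: $196

Sorting: 102 (Novara), 84 (Apex), 79 (Stratus), 70 (Tessera), 49 (Calder), 47 (Orion), …
The 4 highest are Novara, Apex, Stratus, Tessera.
Clearing price = highest rejected bid = $49.
Total revenue = 4 × $49 = $196.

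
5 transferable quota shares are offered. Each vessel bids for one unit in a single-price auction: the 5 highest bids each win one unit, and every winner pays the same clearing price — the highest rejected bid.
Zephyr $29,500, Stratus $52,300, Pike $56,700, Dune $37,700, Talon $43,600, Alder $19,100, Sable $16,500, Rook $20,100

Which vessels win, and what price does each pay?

Ordering the bids: 56,700 (Pike), 52,300 (Stratus), 43,600 (Talon), 37,700 (Dune), 29,500 (Zephyr), 20,100 (Rook), 19,100 (Alder), …
The 5 highest are Pike, Stratus, Talon, Dune, Zephyr.
Clearing price = highest rejected bid = $20,100.

Pike, Stratus, Talon, Dune, Zephyr; each pays $20,100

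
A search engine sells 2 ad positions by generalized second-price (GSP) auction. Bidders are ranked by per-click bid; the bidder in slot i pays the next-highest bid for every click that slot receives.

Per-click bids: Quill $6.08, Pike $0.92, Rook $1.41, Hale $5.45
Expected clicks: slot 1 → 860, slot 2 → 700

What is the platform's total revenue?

Total revenue: $5674.00

Per-click bids in order: $6.08 (Quill) > $5.45 (Hale) > $1.41 (Rook) > …
Slot 1: Quill pays $5.45 × 860 = $4687.00
Slot 2: Hale pays $1.41 × 700 = $987.00
Total = $5674.00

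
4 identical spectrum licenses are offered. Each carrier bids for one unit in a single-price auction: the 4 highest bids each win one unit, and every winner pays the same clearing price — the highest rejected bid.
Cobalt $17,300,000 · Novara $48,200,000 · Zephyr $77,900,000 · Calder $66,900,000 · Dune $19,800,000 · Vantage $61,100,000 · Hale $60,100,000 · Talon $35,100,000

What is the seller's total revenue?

Sorting: 77,900,000 (Zephyr), 66,900,000 (Calder), 61,100,000 (Vantage), 60,100,000 (Hale), 48,200,000 (Novara), 35,100,000 (Talon), …
Winners (4 units): Zephyr, Calder, Vantage, Hale.
Highest unsuccessful bid: $48,200,000 → clearing price.
Total revenue = 4 × $48,200,000 = $192,800,000.

Total revenue: $192,800,000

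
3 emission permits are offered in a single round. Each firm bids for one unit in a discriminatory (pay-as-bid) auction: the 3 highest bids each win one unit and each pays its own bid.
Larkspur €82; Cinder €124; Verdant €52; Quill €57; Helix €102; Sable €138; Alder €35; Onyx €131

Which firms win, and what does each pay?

Sable €138, Onyx €131, Cinder €124

Ordering the bids: 138 (Sable), 131 (Onyx), 124 (Cinder), 102 (Helix), 82 (Larkspur), …
Top 3: Sable, Onyx, Cinder.
Each winner pays its own bid: Sable €138, Onyx €131, Cinder €124.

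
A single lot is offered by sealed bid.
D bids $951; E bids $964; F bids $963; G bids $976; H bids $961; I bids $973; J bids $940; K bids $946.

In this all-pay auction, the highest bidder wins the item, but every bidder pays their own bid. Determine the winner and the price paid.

G pays $976

Bids ranked: 976 (G) > 973 (I) > 964 (E) > 963 (F) > 961 (H) > 951 (D) > …
G wins with the top bid; all bids are sunk regardless.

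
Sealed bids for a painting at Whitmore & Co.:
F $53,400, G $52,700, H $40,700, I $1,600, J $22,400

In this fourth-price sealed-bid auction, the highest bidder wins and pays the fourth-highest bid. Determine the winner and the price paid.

Bids in order: 53,400 (F) > 52,700 (G) > 40,700 (H) > 22,400 (J) > 1,600 (I)
F is highest; pays the fourth-highest bid, $22,400.

F pays $22,400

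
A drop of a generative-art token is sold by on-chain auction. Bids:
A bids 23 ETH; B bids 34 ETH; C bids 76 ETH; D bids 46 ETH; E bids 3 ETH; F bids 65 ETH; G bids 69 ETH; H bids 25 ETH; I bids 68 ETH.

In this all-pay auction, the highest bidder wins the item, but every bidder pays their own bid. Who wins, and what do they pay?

C pays 76 ETH

Bids in order: 76 (C) > 69 (G) > 68 (I) > 65 (F) > 46 (D) > 34 (B) > …
C wins with the top bid; all bids are sunk regardless.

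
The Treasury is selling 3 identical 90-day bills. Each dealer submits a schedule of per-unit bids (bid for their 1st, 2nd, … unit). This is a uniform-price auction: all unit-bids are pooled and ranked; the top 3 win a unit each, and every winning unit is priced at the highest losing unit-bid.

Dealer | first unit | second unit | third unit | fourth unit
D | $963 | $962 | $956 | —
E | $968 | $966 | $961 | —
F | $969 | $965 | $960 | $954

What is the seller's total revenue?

Total revenue: $2,895

Merging the schedules and taking the best 3: 969 (F-1), 968 (E-1), 966 (E-2)
First bid not allocated: $965.
Allocation: E 2, F 1. Every unit priced at $965.
Revenue = 3 × 965 = $2,895.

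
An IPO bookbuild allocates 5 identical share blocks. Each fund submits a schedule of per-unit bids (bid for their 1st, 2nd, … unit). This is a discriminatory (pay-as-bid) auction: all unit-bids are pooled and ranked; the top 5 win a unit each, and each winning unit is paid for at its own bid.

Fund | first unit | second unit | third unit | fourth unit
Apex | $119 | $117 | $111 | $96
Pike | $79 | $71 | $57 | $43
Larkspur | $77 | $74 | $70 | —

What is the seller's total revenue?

Pooled unit-bids ranked (top 5): 119 (Apex-1), 117 (Apex-2), 111 (Apex-3), 96 (Apex-4), 79 (Pike-1)
Next rejected bid: $77 (not a price — pay-as-bid).
Each winning unit pays its own bid.
Revenue = 119 + 117 + 111 + 96 + 79 = $522.

Total revenue: $522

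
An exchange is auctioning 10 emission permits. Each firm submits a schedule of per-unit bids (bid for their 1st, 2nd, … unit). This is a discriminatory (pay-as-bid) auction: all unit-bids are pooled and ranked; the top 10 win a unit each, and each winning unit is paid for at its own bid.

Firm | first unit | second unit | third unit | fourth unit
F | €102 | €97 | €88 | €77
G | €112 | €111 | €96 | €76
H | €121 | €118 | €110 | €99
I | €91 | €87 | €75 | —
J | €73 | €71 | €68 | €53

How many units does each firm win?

F 2, G 3, H 4, I 1

Pooled unit-bids ranked (top 10): 121 (H-1), 118 (H-2), 112 (G-1), 111 (G-2), 110 (H-3), 102 (F-1), 99 (H-4), 97 (F-2), 96 (G-3), 91 (I-1)
Next rejected bid: €88 (not a price — pay-as-bid).
Allocation: F 2, G 3, H 4, I 1.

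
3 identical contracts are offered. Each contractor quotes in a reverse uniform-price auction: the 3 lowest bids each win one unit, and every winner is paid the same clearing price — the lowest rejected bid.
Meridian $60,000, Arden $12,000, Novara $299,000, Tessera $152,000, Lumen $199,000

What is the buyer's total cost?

Total cost: $597,000

Ordering the bids: 12,000 (Arden), 60,000 (Meridian), 152,000 (Tessera), 199,000 (Lumen), 299,000 (Novara)
The 3 lowest are Arden, Meridian, Tessera.
Lowest unsuccessful bid: $199,000 → clearing price.
Total cost = 3 × $199,000 = $597,000.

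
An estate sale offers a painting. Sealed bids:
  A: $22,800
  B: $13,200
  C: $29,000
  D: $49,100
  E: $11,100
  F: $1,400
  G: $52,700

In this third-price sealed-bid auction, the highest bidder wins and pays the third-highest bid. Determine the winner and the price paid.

G pays $29,000

Rule: the highest bidder wins and pays the third-highest bid.
Bids in order: 52,700 (G) > 49,100 (D) > 29,000 (C) > 22,800 (A) > 13,200 (B) > 11,100 (E) > …
G wins; payment is bid #3 in the ranking = $29,000.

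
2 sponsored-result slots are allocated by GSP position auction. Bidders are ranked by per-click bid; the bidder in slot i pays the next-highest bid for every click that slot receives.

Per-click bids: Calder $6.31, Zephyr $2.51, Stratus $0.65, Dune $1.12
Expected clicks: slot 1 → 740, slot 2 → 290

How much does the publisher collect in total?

Sorting advertisers: $6.31 (Calder) > $2.51 (Zephyr) > $1.12 (Dune) > …
Slot 1: Calder pays $2.51 × 740 = $1857.40
Slot 2: Zephyr pays $1.12 × 290 = $324.80
Total = $2182.20

Total revenue: $2182.20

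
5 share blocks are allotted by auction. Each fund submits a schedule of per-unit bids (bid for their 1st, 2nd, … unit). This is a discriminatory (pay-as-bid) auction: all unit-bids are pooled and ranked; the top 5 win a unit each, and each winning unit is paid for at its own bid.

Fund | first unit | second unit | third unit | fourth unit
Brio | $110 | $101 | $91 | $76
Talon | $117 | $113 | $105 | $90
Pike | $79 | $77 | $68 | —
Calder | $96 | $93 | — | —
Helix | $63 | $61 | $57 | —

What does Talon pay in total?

Pooled unit-bids ranked (top 5): 117 (Talon-1), 113 (Talon-2), 110 (Brio-1), 105 (Talon-3), 101 (Brio-2)
Next rejected bid: $96 (not a price — pay-as-bid).
Talon's winning unit-bids: 117 + 113 + 105 = $335.

Talon pays $335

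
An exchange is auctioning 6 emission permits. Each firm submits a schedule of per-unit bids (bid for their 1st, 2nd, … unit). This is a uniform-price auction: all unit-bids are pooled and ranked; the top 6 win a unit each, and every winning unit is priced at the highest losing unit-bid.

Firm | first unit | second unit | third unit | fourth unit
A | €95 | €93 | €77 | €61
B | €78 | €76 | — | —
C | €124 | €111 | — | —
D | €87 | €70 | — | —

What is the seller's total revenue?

All unit-bids, highest first — top 6: 124 (C-1), 111 (C-2), 95 (A-1), 93 (A-2), 87 (D-1), 78 (B-1)
First bid not allocated: €77.
Allocation: A 2, B 1, C 2, D 1. Every unit priced at €77.
Revenue = 6 × 77 = €462.

Total revenue: €462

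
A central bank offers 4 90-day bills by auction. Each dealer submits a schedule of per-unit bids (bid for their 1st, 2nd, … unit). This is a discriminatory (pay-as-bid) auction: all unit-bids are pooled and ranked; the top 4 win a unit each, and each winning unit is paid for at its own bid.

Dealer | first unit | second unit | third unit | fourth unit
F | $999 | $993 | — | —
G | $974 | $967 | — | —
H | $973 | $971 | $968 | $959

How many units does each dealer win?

F 2, G 1, H 1

Merging the schedules and taking the best 4: 999 (F-1), 993 (F-2), 974 (G-1), 973 (H-1)
Next rejected bid: $971 (not a price — pay-as-bid).
Allocation: F 2, G 1, H 1.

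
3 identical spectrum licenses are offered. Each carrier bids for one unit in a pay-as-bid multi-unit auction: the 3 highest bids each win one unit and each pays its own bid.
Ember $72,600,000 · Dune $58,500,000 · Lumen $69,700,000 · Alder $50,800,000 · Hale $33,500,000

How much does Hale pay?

Hale pays $0

Bids ranked high→low: 72,600,000 (Ember), 69,700,000 (Lumen), 58,500,000 (Dune), 50,800,000 (Alder), 33,500,000 (Hale)
The 3 highest are Ember, Lumen, Dune.
Hale does not win → $0.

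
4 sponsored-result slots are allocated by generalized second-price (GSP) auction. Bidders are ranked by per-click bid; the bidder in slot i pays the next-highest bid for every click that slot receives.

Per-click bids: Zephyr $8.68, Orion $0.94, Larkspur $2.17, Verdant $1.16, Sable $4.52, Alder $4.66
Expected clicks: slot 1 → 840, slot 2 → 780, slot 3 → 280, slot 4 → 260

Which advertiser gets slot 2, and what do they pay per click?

Sorting advertisers: $8.68 (Zephyr) > $4.66 (Alder) > $4.52 (Sable) > $2.17 (Larkspur) > $1.16 (Verdant) > …
Slot 2 goes to the second-ranked bidder, Alder, who pays the next bid down: $4.52/click.

Alder; $4.52 per click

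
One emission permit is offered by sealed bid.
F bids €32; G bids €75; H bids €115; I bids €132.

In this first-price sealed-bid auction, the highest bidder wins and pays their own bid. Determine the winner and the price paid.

I pays €132

Sorting bids: 132 (I) > 115 (H) > 75 (G) > 32 (F)
I has the highest bid and pays exactly that: €132.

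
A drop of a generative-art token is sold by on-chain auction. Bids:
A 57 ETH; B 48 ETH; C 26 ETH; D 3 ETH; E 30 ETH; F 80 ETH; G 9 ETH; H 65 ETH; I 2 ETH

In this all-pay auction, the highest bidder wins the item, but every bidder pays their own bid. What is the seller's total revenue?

Total revenue: 320 ETH

Sorting bids: 80 (F) > 65 (H) > 57 (A) > 48 (B) > 30 (E) > 26 (C) > …
Every bidder forfeits their bid regardless of winning.
Revenue = 57 + 48 + 26 + 3 + 30 + 80 + 9 + 65 + 2 = 320 ETH.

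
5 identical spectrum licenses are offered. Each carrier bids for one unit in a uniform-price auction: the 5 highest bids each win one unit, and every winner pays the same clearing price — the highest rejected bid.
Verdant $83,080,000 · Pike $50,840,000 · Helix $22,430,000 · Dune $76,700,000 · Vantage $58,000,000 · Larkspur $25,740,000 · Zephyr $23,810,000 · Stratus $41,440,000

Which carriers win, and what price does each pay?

Verdant, Dune, Vantage, Pike, Stratus; each pays $25,740,000

Bids ranked high→low: 83,080,000 (Verdant), 76,700,000 (Dune), 58,000,000 (Vantage), 50,840,000 (Pike), 41,440,000 (Stratus), 25,740,000 (Larkspur), 23,810,000 (Zephyr), …
The 5 highest are Verdant, Dune, Vantage, Pike, Stratus.
Clearing price = highest rejected bid = $25,740,000.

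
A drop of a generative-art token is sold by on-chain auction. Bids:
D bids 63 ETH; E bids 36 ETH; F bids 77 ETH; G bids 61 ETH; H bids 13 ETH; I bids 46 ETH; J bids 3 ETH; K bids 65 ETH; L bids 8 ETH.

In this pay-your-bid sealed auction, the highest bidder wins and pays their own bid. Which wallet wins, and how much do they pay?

F pays 77 ETH

Bids ranked: 77 (F) > 65 (K) > 63 (D) > 61 (G) > 46 (I) > 36 (E) > …
F is highest → pays own bid, 77 ETH.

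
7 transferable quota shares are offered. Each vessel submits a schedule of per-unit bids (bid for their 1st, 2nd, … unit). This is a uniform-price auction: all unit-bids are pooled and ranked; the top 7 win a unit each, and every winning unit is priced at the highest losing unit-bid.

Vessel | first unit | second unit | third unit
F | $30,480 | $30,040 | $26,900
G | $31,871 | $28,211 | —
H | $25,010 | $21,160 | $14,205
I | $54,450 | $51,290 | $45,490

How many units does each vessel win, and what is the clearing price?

All unit-bids, highest first — top 7: 54,450 (I-1), 51,290 (I-2), 45,490 (I-3), 31,871 (G-1), 30,480 (F-1), 30,040 (F-2), 28,211 (G-2)
The (k+1)-th unit-bid is $26,900.
Allocation: F 2, G 2, I 3.

F 2, G 2, I 3; clearing price $26,900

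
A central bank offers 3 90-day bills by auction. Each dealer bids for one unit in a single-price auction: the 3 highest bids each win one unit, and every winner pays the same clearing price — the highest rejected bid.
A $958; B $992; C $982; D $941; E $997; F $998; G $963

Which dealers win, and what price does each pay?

Bids ranked high→low: 998 (F), 997 (E), 992 (B), 982 (C), 963 (G), …
The 3 highest are F, E, B.
Highest unsuccessful bid: $982 → clearing price.

F, E, B; each pays $982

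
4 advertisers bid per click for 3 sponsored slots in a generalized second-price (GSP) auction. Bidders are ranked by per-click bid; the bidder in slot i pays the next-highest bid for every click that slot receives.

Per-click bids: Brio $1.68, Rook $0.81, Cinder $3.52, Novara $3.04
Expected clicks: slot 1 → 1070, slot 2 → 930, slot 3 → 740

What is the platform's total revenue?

Total revenue: $5414.60

Per-click bids in order: $3.52 (Cinder) > $3.04 (Novara) > $1.68 (Brio) > $0.81 (Rook)
Slot 1: Cinder pays $3.04 × 1070 = $3252.80
Slot 2: Novara pays $1.68 × 930 = $1562.40
Slot 3: Brio pays $0.81 × 740 = $599.40
Total = $5414.60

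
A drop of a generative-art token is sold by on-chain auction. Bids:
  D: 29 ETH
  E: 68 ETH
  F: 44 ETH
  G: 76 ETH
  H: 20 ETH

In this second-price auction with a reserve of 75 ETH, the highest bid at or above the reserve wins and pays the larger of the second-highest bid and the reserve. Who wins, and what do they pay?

Sorting bids: 76 (G) > 68 (E) > 44 (F) > 29 (D) > 20 (H)
Highest eligible bid: G at 76 ETH.
max(second-highest 68 ETH, reserve 75 ETH) = 75 ETH.

G pays 75 ETH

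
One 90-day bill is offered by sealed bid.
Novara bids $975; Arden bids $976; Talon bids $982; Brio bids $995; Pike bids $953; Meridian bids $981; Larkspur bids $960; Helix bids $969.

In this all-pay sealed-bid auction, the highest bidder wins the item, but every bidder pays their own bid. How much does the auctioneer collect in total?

Total revenue: $7,791

Bids in order: 995 (Brio) > 982 (Talon) > 981 (Meridian) > 976 (Arden) > 975 (Novara) > 969 (Helix) > …
Brio wins with the top bid; all bids are sunk regardless.
Every bidder forfeits their bid regardless of winning.
Revenue = 975 + 976 + 982 + 995 + 953 + 981 + 960 + 969 = $7,791.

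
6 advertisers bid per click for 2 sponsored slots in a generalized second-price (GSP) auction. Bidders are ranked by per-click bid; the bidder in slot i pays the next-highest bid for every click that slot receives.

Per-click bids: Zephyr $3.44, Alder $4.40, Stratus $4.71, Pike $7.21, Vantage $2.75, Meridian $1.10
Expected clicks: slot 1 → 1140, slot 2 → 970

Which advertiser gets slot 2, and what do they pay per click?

Stratus; $4.40 per click

Sorting advertisers: $7.21 (Pike) > $4.71 (Stratus) > $4.40 (Alder) > …
Slot 2 goes to the second-ranked bidder, Stratus, who pays the next bid down: $4.40/click.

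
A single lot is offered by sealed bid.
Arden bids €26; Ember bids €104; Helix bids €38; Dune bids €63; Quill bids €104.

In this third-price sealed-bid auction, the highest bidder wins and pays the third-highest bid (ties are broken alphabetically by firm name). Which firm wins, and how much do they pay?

Bids ranked: 104 (Ember) > 104 (Quill) > 63 (Dune) > 38 (Helix) > 26 (Arden)
Ember and Quill tie at €104; tie-break gives it to Ember.
Ember is highest; pays the third-highest bid, €63.

Ember pays €63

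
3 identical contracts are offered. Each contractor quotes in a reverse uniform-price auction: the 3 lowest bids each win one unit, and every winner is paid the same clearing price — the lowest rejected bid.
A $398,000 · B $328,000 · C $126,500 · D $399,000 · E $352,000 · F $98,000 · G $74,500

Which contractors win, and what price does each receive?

Ordering the bids: 74,500 (G), 98,000 (F), 126,500 (C), 328,000 (B), 352,000 (E), …
The 3 lowest are G, F, C.
Clearing price = lowest rejected bid = $328,000.

G, F, C; each is paid $328,000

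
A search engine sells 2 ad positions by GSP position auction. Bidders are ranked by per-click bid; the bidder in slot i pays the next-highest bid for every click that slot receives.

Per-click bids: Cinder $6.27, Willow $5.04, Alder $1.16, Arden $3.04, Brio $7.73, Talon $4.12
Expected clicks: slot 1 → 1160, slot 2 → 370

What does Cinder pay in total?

Per-click bids in order: $7.73 (Brio) > $6.27 (Cinder) > $5.04 (Willow) > …
Cinder holds slot 2 → pays next bid $5.04 × 370 clicks = $1864.80.

Cinder pays $1864.80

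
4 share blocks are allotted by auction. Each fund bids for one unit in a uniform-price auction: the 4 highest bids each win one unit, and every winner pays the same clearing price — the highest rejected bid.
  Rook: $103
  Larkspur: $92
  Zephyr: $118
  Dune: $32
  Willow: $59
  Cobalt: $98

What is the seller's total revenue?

Sorting: 118 (Zephyr), 103 (Rook), 98 (Cobalt), 92 (Larkspur), 59 (Willow), 32 (Dune)
The 4 highest are Zephyr, Rook, Cobalt, Larkspur.
Clearing price = highest rejected bid = $59.
Total revenue = 4 × $59 = $236.

Total revenue: $236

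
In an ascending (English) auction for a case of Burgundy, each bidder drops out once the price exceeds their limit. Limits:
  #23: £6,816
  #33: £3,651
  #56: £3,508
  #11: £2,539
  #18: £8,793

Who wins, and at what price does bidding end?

Sorting limits: 8,793 (#18) > 6,816 (#23) > 3,651 (#33) > 3,508 (#56) > 2,539 (#11)
Once the price passes £6,816, only #18 is left; the hammer falls at #23's limit of £6,816.

#18 wins at £6,816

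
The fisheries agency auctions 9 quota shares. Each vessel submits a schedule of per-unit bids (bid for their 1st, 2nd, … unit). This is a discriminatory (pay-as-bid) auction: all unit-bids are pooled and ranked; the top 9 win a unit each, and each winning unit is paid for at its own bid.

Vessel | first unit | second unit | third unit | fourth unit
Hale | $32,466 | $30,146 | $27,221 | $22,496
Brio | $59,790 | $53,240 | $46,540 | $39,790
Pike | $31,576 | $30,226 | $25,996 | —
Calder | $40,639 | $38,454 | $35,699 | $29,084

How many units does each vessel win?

Brio 4, Calder 3, Hale 1, Pike 1

Pooled unit-bids ranked (top 9): 59,790 (Brio-1), 53,240 (Brio-2), 46,540 (Brio-3), 40,639 (Calder-1), 39,790 (Brio-4), 38,454 (Calder-2), 35,699 (Calder-3), 32,466 (Hale-1), 31,576 (Pike-1)
Next rejected bid: $30,226 (not a price — pay-as-bid).
Allocation: Brio 4, Calder 3, Hale 1, Pike 1.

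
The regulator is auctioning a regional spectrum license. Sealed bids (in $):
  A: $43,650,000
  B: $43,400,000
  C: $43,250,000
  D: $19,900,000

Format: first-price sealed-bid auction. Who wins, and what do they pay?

Bids ranked: 43,650,000 (A) > 43,400,000 (B) > 43,250,000 (C) > 19,900,000 (D)
A is highest → pays own bid, $43,650,000.

A pays $43,650,000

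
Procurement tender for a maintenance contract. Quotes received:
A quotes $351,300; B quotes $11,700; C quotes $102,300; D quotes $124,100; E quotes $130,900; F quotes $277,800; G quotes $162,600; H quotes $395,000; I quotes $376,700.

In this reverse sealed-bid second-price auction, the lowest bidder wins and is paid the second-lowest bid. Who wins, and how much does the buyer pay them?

B is paid $102,300

Sorting bids: 11,700 (B) < 102,300 (C) < 124,100 (D) < 130,900 (E) < 162,600 (G) < 277,800 (F) < …
Second-price: B is paid C's bid of $102,300.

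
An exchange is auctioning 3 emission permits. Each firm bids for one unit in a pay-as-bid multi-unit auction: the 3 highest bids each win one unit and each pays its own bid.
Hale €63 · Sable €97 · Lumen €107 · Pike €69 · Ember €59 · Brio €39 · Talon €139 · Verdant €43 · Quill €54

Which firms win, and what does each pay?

Talon €139, Lumen €107, Sable €97

Sorting: 139 (Talon), 107 (Lumen), 97 (Sable), 69 (Pike), 63 (Hale), …
Winners (3 units): Talon, Lumen, Sable.
Each winner pays its own bid: Talon €139, Lumen €107, Sable €97.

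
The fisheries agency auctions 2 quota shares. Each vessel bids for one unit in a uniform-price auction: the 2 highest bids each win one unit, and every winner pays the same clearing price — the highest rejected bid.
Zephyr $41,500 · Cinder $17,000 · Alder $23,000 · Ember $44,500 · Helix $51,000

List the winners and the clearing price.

Helix, Ember; each pays $41,500

Bids ranked high→low: 51,000 (Helix), 44,500 (Ember), 41,500 (Zephyr), 23,000 (Alder), …
The 2 highest are Helix, Ember.
Clearing price = highest rejected bid = $41,500.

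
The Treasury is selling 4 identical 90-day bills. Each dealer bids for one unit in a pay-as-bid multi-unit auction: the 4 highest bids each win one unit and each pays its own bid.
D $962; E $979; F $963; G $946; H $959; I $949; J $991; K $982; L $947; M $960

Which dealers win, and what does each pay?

Bids ranked high→low: 991 (J), 982 (K), 979 (E), 963 (F), 962 (D), 960 (M), …
Winners (4 units): J, K, E, F.
Each winner pays its own bid: J $991, K $982, E $979, F $963.

J $991, K $982, E $979, F $963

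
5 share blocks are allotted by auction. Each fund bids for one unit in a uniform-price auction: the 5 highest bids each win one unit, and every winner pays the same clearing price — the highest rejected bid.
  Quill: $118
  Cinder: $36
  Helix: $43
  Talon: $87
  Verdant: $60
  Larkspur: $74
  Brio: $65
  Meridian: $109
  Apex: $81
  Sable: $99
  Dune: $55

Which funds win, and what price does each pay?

Sorting: 118 (Quill), 109 (Meridian), 99 (Sable), 87 (Talon), 81 (Apex), 74 (Larkspur), 65 (Brio), …
Top 5: Quill, Meridian, Sable, Talon, Apex.
First losing bid is Larkspur's $74, which sets the uniform price.

Quill, Meridian, Sable, Talon, Apex; each pays $74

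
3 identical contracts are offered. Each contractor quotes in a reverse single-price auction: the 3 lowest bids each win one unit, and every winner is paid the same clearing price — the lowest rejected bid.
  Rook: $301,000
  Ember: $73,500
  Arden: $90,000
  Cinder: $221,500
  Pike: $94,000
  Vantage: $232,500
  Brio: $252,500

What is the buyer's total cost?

Total cost: $664,500

Sorting: 73,500 (Ember), 90,000 (Arden), 94,000 (Pike), 221,500 (Cinder), 232,500 (Vantage), …
The 3 lowest are Ember, Arden, Pike.
Clearing price = lowest rejected bid = $221,500.
Total cost = 3 × $221,500 = $664,500.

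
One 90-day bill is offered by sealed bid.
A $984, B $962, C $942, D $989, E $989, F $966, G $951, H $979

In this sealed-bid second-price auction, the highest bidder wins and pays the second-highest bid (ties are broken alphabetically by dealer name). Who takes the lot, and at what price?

D pays $989

Rule: the highest bidder wins and pays the second-highest bid.
Bids ranked: 989 (D) > 989 (E) > 984 (A) > 979 (H) > 966 (F) > 962 (B) > …
D and E tie at $989; tie-break gives it to D.
D wins with the highest bid; price is set by the runner-up at $989.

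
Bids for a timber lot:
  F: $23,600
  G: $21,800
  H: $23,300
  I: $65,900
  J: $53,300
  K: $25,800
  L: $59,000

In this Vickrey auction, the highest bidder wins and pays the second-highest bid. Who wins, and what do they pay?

I pays $59,000

Sorting bids: 65,900 (I) > 59,000 (L) > 53,300 (J) > 25,800 (K) > 23,600 (F) > 23,300 (H) > …
I wins with the highest bid; price is set by the runner-up at $59,000.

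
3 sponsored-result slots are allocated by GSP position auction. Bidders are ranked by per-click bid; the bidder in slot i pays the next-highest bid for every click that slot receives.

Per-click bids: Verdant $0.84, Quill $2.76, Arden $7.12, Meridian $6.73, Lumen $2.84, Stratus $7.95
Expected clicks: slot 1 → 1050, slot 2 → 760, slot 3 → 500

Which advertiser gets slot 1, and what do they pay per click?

Per-click bids in order: $7.95 (Stratus) > $7.12 (Arden) > $6.73 (Meridian) > $2.84 (Lumen) > …
Slot 1 goes to the first-ranked bidder, Stratus, who pays the next bid down: $7.12/click.

Stratus; $7.12 per click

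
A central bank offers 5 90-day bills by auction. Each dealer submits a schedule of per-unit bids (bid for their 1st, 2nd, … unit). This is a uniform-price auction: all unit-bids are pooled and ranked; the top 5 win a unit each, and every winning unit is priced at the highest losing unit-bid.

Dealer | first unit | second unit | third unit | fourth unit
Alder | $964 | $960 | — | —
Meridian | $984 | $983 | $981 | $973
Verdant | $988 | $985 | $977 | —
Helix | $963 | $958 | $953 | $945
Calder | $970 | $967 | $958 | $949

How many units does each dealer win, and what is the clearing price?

Meridian 3, Verdant 2; clearing price $977

Merging the schedules and taking the best 5: 988 (Verdant-1), 985 (Verdant-2), 984 (Meridian-1), 983 (Meridian-2), 981 (Meridian-3)
The (k+1)-th unit-bid is $977.
Allocation: Meridian 3, Verdant 2.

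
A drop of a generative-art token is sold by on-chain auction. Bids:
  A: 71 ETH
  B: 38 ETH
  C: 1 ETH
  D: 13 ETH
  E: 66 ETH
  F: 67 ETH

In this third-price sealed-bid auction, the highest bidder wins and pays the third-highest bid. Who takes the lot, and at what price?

Bids ranked: 71 (A) > 67 (F) > 66 (E) > 38 (B) > 13 (D) > 1 (C)
A wins; payment is bid #3 in the ranking = 66 ETH.

A pays 66 ETH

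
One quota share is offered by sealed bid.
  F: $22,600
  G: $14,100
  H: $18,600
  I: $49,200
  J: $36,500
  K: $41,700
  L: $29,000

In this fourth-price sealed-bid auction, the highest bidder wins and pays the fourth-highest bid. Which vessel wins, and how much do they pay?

I pays $29,000

Rule: the highest bidder wins and pays the fourth-highest bid.
Sorting bids: 49,200 (I) > 41,700 (K) > 36,500 (J) > 29,000 (L) > 22,600 (F) > 18,600 (H) > …
I wins; payment is bid #4 in the ranking = $29,000.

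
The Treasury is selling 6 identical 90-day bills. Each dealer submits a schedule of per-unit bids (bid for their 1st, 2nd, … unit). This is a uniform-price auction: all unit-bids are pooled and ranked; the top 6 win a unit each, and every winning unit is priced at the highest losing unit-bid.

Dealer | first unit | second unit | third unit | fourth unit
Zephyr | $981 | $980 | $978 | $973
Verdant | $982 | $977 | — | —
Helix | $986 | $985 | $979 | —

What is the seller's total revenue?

Total revenue: $5,868

All unit-bids, highest first — top 6: 986 (Helix-1), 985 (Helix-2), 982 (Verdant-1), 981 (Zephyr-1), 980 (Zephyr-2), 979 (Helix-3)
First bid not allocated: $978.
Allocation: Helix 3, Verdant 1, Zephyr 2. Every unit priced at $978.
Revenue = 6 × 978 = $5,868.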